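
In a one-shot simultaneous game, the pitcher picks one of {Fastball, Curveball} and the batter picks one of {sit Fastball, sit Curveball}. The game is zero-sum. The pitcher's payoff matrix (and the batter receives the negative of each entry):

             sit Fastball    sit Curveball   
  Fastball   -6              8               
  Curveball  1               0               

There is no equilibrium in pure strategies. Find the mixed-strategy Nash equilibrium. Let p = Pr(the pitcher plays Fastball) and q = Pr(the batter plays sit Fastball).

The batter's indifference between sit Fastball and sit Curveball determines the pitcher's mixing probability p:
  the batter's expected payoff from sit Fastball: p·6 + (1−p)·(-1) = 7p - 1
  the batter's expected payoff from sit Curveball: p·(-8) + (1−p)·0 = -8p
  7p - 1 = -8p  ⇒  15p = 1  ⇒  p = 1/15.
The pitcher's indifference between Fastball and Curveball determines the batter's mixing probability q:
  the pitcher's payoff from Fastball: q·(-6) + (1−q)·8 = -14q + 8
  the pitcher's payoff from Curveball: q·1 + (1−q)·0 = q
  -14q + 8 = q  ⇒  -15q = -8  ⇒  q = 8/15.

p = 1/15, q = 8/15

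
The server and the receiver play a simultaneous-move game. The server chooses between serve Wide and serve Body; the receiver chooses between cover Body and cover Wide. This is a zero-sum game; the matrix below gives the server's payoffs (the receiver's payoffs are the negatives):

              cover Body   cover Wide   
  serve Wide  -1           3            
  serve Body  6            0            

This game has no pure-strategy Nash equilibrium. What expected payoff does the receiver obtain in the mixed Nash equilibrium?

For the receiver to be willing to mix, the receiver must be indifferent between cover Body and cover Wide, which pins down the server's mix.
  the receiver's expected payoff from cover Body: p·1 + (1−p)·(-6) = 7p - 6
  the receiver's expected payoff from cover Wide: p·(-3) + (1−p)·0 = -3p
  7p - 6 = -3p  ⇒  10p = 6  ⇒  p = 3/5.
At equilibrium the receiver is indifferent across columns, so the receiver's payoff equals the payoff from cover Body: (3/5)·1 + (2/5)·(-6) = -9/5.

-9/5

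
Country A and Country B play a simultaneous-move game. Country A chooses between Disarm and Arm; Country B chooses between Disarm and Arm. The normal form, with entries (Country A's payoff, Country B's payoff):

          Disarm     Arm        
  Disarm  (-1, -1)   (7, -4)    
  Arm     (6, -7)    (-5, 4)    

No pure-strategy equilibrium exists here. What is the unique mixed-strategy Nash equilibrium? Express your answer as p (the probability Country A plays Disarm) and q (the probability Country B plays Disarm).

In a mixed equilibrium Country B is indifferent between Disarm and Arm; this condition fixes p.
  Country B's payoff to Disarm: p·(-1) + (1−p)·(-7) = 6p - 7
  Country B's payoff to Arm: p·(-4) + (1−p)·4 = -8p + 4
  6p - 7 = -8p + 4  ⇒  14p = 11  ⇒  p = 11/14.
Set Country A's expected payoff from Disarm equal to that from Arm:
  Country A's payoff from Disarm: q·(-1) + (1−q)·7 = -8q + 7
  Country A's payoff from Arm: q·6 + (1−q)·(-5) = 11q - 5
  -8q + 7 = 11q - 5  ⇒  -19q = -12  ⇒  q = 12/19.

p = 11/14, q = 12/19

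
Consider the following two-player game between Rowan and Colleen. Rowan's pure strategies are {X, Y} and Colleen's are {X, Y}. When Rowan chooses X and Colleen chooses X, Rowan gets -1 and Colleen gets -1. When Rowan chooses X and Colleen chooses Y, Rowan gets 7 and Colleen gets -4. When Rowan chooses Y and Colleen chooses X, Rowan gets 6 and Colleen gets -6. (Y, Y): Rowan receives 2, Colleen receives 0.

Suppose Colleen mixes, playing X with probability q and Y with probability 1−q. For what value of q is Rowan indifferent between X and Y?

q = 5/12

Colleen's mix must leave Rowan indifferent between X and Y.
  Rowan's expected payoff from X: q·(-1) + (1−q)·7 = -8q + 7
  Rowan's expected payoff from Y: q·6 + (1−q)·2 = 4q + 2
  -8q + 7 = 4q + 2  ⇒  -12q = -5  ⇒  q = 5/12.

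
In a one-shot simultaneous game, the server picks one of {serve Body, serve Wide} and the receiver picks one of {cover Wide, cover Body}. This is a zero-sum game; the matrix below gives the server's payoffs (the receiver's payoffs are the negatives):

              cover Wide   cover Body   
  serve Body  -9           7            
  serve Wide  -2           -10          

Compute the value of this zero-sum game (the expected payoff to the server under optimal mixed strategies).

For the server to be willing to mix, the server must be indifferent between serve Body and serve Wide, which pins down the receiver's mix.
  the server's payoff to serve Body: q·(-9) + (1−q)·7 = -16q + 7
  the server's payoff to serve Wide: q·(-2) + (1−q)·(-10) = 8q - 10
  -16q + 7 = 8q - 10  ⇒  -24q = -17  ⇒  q = 17/24.
The value is the server's expected payoff against this mix (using serve Body): (17/24)·(-9) + (7/24)·7 = -13/3.

v = -13/3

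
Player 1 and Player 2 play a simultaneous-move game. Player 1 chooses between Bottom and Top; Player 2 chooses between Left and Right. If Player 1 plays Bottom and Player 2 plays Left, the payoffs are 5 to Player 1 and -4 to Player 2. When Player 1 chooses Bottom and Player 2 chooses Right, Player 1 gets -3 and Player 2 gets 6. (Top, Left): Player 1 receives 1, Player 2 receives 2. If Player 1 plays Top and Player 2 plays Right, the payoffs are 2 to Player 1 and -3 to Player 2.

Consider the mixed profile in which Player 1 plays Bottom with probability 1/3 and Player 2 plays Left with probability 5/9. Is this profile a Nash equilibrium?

Check Player 2's indifference given Player 1's mix p = 1/3:
  payoff from Left = 0; payoff from Right = 0 — equal.
Check Player 1's indifference given Player 2's mix q = 5/9:
  payoff from Bottom = 13/9; payoff from Top = 13/9 — equal.
Both players are indifferent, so neither can profitably deviate.

Yes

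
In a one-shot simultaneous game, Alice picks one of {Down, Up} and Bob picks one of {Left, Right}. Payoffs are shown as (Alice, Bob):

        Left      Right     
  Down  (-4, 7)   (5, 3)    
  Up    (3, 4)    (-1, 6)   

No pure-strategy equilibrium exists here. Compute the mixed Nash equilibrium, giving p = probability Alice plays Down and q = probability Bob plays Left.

p = 1/3, q = 6/13

For Bob to be willing to mix, Bob must be indifferent between Left and Right, which pins down Alice's mix.
  Bob's expected payoff from Left: p·7 + (1−p)·4 = 3p + 4
  Bob's expected payoff from Right: p·3 + (1−p)·6 = -3p + 6
  3p + 4 = -3p + 6  ⇒  6p = 2  ⇒  p = 1/3.
In a mixed equilibrium Alice is indifferent between Down and Up; this condition fixes q.
  Alice's payoff to Down: q·(-4) + (1−q)·5 = -9q + 5
  Alice's payoff to Up: q·3 + (1−q)·(-1) = 4q - 1
  -9q + 5 = 4q - 1  ⇒  -13q = -6  ⇒  q = 6/13.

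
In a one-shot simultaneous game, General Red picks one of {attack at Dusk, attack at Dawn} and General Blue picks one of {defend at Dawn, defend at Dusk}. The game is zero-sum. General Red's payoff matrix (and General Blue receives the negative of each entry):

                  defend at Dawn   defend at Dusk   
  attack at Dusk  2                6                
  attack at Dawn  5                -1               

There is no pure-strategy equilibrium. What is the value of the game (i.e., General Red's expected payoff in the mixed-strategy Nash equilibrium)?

Set General Red's expected payoff from attack at Dusk equal to that from attack at Dawn:
  General Red's payoff from attack at Dusk: q·2 + (1−q)·6 = -4q + 6
  General Red's payoff from attack at Dawn: q·5 + (1−q)·(-1) = 6q - 1
  -4q + 6 = 6q - 1  ⇒  -10q = -7  ⇒  q = 7/10.
The value is General Red's expected payoff against this mix (using attack at Dusk): (7/10)·2 + (3/10)·6 = 16/5.

v = 16/5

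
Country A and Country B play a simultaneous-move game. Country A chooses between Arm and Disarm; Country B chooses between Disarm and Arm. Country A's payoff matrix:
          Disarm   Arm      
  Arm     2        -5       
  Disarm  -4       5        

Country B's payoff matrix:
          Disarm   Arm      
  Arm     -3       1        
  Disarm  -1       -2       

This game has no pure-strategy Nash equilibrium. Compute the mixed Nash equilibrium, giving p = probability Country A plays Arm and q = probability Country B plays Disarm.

p = 1/5, q = 5/8

Country A's mix must leave Country B indifferent between Disarm and Arm.
  Country B's payoff to Disarm: p·(-3) + (1−p)·(-1) = -2p - 1
  Country B's payoff to Arm: p·1 + (1−p)·(-2) = 3p - 2
  -2p - 1 = 3p - 2  ⇒  -5p = -1  ⇒  p = 1/5.
Country B's mix must leave Country A indifferent between Arm and Disarm.
  Country A's payoff to Arm: q·2 + (1−q)·(-5) = 7q - 5
  Country A's payoff to Disarm: q·(-4) + (1−q)·5 = -9q + 5
  7q - 5 = -9q + 5  ⇒  16q = 10  ⇒  q = 5/8.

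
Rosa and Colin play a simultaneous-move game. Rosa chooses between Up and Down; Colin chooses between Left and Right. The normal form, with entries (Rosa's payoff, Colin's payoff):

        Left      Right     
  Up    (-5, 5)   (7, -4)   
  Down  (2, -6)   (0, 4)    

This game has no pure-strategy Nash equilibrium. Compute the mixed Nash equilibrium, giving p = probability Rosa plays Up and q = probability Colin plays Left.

Rosa's mix must leave Colin indifferent between Left and Right.
  Colin's expected payoff from Left: p·5 + (1−p)·(-6) = 11p - 6
  Colin's expected payoff from Right: p·(-4) + (1−p)·4 = -8p + 4
  11p - 6 = -8p + 4  ⇒  19p = 10  ⇒  p = 10/19.
Colin's mix must leave Rosa indifferent between Up and Down.
  Rosa's payoff from Up: q·(-5) + (1−q)·7 = -12q + 7
  Rosa's payoff from Down: q·2 + (1−q)·0 = 2q
  -12q + 7 = 2q  ⇒  -14q = -7  ⇒  q = 1/2.

p = 10/19, q = 1/2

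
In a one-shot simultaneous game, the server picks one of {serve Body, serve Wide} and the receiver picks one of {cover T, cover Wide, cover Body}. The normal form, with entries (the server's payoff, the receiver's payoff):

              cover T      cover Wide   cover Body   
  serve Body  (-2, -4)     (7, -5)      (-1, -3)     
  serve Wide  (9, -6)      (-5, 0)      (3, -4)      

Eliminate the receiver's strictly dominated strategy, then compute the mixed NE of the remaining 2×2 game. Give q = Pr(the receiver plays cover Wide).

q = 1/4

The receiver's strategy cover T is strictly dominated by cover Body: -3 > -4 and -4 > -6. Eliminate cover T.
In a mixed equilibrium the server is indifferent between serve Body and serve Wide; this condition fixes q.
  the server's expected payoff from serve Body: q·7 + (1−q)·(-1) = 8q - 1
  the server's expected payoff from serve Wide: q·(-5) + (1−q)·3 = -8q + 3
  8q - 1 = -8q + 3  ⇒  16q = 4  ⇒  q = 1/4.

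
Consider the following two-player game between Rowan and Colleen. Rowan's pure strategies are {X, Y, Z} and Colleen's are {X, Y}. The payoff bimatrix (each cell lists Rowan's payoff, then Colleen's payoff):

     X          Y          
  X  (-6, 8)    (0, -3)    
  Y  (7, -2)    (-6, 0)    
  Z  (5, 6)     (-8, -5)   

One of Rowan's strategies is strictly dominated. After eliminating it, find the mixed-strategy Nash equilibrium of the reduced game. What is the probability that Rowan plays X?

p = 2/13

Rowan's strategy Z is strictly dominated by Y: 7 > 5 and -6 > -8. Eliminate Z.
Rowan's mix must leave Colleen indifferent between X and Y.
  Colleen's payoff to X: p·8 + (1−p)·(-2) = 10p - 2
  Colleen's payoff to Y: p·(-3) + (1−p)·0 = -3p
  10p - 2 = -3p  ⇒  13p = 2  ⇒  p = 2/13.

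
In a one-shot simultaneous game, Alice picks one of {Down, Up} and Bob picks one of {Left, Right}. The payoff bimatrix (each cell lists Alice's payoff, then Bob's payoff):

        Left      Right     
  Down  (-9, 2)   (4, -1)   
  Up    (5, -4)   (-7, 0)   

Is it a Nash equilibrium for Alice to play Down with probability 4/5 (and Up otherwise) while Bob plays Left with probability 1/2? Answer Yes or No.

Given Alice's mix p = 4/5, Bob's payoff from Left is 4/5 but from Right is -4/5. Bob strictly prefers Left, so Bob would not mix.
So the proposed profile is not a Nash equilibrium.

No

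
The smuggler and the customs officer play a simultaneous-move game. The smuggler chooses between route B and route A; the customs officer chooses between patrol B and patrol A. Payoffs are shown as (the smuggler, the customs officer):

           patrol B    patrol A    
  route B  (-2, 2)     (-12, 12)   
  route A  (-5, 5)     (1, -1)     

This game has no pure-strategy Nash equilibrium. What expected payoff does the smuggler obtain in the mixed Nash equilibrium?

-31/8

In a mixed equilibrium the smuggler is indifferent between route B and route A; this condition fixes q.
  the smuggler's expected payoff from route B: q·(-2) + (1−q)·(-12) = 10q - 12
  the smuggler's expected payoff from route A: q·(-5) + (1−q)·1 = -6q + 1
  10q - 12 = -6q + 1  ⇒  16q = 13  ⇒  q = 13/16.
At equilibrium the smuggler is indifferent across rows, so the smuggler's payoff equals the payoff from route B: (13/16)·(-2) + (3/16)·(-12) = -31/8.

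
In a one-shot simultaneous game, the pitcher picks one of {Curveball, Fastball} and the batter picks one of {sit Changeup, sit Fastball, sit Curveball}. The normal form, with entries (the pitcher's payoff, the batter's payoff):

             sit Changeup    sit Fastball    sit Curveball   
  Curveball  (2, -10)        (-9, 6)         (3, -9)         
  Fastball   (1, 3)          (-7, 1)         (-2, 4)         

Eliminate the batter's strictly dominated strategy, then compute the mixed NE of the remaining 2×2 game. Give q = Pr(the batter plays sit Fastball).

q = 5/7

The batter's strategy sit Changeup is strictly dominated by sit Curveball: -9 > -10 and 4 > 3. Eliminate sit Changeup.
In a mixed equilibrium the pitcher is indifferent between Curveball and Fastball; this condition fixes q.
  the pitcher's payoff from Curveball: q·(-9) + (1−q)·3 = -12q + 3
  the pitcher's payoff from Fastball: q·(-7) + (1−q)·(-2) = -5q - 2
  -12q + 3 = -5q - 2  ⇒  -7q = -5  ⇒  q = 5/7.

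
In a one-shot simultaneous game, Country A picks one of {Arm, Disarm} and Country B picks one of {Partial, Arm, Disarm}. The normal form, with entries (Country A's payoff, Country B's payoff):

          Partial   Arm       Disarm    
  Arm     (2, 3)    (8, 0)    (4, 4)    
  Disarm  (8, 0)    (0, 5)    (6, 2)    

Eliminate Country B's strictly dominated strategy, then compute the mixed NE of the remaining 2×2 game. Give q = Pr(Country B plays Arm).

Country B's strategy Partial is strictly dominated by Disarm: 4 > 3 and 2 > 0. Eliminate Partial.
Set Country A's expected payoff from Arm equal to that from Disarm:
  Country A's payoff from Arm: q·8 + (1−q)·4 = 4q + 4
  Country A's payoff from Disarm: q·0 + (1−q)·6 = -6q + 6
  4q + 4 = -6q + 6  ⇒  10q = 2  ⇒  q = 1/5.

q = 1/5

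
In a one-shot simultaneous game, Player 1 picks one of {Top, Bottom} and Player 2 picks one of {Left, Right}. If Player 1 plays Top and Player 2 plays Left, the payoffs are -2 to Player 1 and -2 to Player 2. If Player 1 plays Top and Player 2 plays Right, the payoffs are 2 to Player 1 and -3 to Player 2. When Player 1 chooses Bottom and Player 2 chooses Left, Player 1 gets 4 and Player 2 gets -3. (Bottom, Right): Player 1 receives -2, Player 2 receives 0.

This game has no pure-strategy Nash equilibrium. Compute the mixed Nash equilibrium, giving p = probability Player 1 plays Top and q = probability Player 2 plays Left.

p = 3/4, q = 2/5

Set Player 2's expected payoff from Left equal to that from Right:
  Player 2's payoff to Left: p·(-2) + (1−p)·(-3) = p - 3
  Player 2's payoff to Right: p·(-3) + (1−p)·0 = -3p
  p - 3 = -3p  ⇒  4p = 3  ⇒  p = 3/4.
Player 2's mix must leave Player 1 indifferent between Top and Bottom.
  Player 1's payoff from Top: q·(-2) + (1−q)·2 = -4q + 2
  Player 1's payoff from Bottom: q·4 + (1−q)·(-2) = 6q - 2
  -4q + 2 = 6q - 2  ⇒  -10q = -4  ⇒  q = 2/5.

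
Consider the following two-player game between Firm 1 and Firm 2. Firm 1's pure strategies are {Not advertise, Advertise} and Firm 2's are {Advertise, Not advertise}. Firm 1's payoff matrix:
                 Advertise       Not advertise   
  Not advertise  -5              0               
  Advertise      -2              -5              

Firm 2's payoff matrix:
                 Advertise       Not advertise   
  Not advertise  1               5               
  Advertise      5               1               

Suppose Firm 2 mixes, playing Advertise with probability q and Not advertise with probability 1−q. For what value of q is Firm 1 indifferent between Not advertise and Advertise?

q = 5/8

Firm 2's mix must leave Firm 1 indifferent between Not advertise and Advertise.
  Firm 1's expected payoff from Not advertise: q·(-5) + (1−q)·0 = -5q
  Firm 1's expected payoff from Advertise: q·(-2) + (1−q)·(-5) = 3q - 5
  -5q = 3q - 5  ⇒  -8q = -5  ⇒  q = 5/8.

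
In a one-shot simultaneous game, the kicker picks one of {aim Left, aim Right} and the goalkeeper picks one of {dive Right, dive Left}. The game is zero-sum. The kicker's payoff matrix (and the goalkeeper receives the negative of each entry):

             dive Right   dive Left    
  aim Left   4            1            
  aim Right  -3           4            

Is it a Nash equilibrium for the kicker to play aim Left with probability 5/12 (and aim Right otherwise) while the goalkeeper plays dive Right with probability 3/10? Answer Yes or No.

Given the kicker's mix p = 5/12, the goalkeeper's payoff from dive Right is 1/12 but from dive Left is -11/4. The goalkeeper strictly prefers dive Right, so the goalkeeper would not mix.
So the proposed profile is not a Nash equilibrium.

No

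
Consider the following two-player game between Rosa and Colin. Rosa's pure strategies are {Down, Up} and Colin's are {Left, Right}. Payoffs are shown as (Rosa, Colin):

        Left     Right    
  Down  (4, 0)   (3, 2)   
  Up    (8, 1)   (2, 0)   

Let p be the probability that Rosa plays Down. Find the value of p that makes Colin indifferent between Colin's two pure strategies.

p = 1/3

Set Colin's expected payoff from Left equal to that from Right:
  Colin's expected payoff from Left: p·0 + (1−p)·1 = -p + 1
  Colin's expected payoff from Right: p·2 + (1−p)·0 = 2p
  -p + 1 = 2p  ⇒  -3p = -1  ⇒  p = 1/3.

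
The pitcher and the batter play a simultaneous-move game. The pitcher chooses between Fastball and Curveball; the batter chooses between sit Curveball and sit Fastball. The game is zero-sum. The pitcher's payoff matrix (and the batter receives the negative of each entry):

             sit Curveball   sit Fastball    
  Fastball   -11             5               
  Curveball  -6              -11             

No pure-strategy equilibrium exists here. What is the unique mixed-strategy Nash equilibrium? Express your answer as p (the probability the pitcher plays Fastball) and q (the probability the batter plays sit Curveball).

The batter's indifference between sit Curveball and sit Fastball determines the pitcher's mixing probability p:
  the batter's payoff from sit Curveball: p·11 + (1−p)·6 = 5p + 6
  the batter's payoff from sit Fastball: p·(-5) + (1−p)·11 = -16p + 11
  5p + 6 = -16p + 11  ⇒  21p = 5  ⇒  p = 5/21.
The batter's mix must leave the pitcher indifferent between Fastball and Curveball.
  the pitcher's payoff to Fastball: q·(-11) + (1−q)·5 = -16q + 5
  the pitcher's payoff to Curveball: q·(-6) + (1−q)·(-11) = 5q - 11
  -16q + 5 = 5q - 11  ⇒  -21q = -16  ⇒  q = 16/21.

p = 5/21, q = 16/21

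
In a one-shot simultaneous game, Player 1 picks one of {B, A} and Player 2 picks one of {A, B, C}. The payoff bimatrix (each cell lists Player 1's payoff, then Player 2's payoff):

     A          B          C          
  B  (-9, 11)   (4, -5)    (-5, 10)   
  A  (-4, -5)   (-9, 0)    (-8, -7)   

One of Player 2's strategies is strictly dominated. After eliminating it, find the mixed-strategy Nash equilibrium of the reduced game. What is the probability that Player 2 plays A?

q = 13/18

Player 2's strategy C is strictly dominated by A: 11 > 10 and -5 > -7. Eliminate C.
For Player 1 to be willing to mix, Player 1 must be indifferent between B and A, which pins down Player 2's mix.
  Player 1's payoff from B: q·(-9) + (1−q)·4 = -13q + 4
  Player 1's payoff from A: q·(-4) + (1−q)·(-9) = 5q - 9
  -13q + 4 = 5q - 9  ⇒  -18q = -13  ⇒  q = 13/18.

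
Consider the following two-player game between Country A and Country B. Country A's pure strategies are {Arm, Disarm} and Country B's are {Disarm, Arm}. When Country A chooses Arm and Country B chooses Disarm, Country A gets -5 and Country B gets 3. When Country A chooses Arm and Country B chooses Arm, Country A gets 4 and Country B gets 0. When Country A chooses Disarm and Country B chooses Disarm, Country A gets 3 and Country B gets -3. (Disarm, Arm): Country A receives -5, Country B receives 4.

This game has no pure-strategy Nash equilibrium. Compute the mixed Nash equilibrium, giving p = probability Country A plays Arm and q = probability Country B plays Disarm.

Set Country B's expected payoff from Disarm equal to that from Arm:
  Country B's payoff to Disarm: p·3 + (1−p)·(-3) = 6p - 3
  Country B's payoff to Arm: p·0 + (1−p)·4 = -4p + 4
  6p - 3 = -4p + 4  ⇒  10p = 7  ⇒  p = 7/10.
Country A's indifference between Arm and Disarm determines Country B's mixing probability q:
  Country A's expected payoff from Arm: q·(-5) + (1−q)·4 = -9q + 4
  Country A's expected payoff from Disarm: q·3 + (1−q)·(-5) = 8q - 5
  -9q + 4 = 8q - 5  ⇒  -17q = -9  ⇒  q = 9/17.

p = 7/10, q = 9/17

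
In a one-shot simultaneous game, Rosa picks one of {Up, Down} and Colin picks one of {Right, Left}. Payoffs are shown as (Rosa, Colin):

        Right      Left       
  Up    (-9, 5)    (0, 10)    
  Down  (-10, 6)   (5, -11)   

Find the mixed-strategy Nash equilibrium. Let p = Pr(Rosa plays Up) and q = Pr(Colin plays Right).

p = 17/22, q = 5/6

In a mixed equilibrium Colin is indifferent between Right and Left; this condition fixes p.
  Colin's payoff from Right: p·5 + (1−p)·6 = -p + 6
  Colin's payoff from Left: p·10 + (1−p)·(-11) = 21p - 11
  -p + 6 = 21p - 11  ⇒  -22p = -17  ⇒  p = 17/22.
Rosa's indifference between Up and Down determines Colin's mixing probability q:
  Rosa's expected payoff from Up: q·(-9) + (1−q)·0 = -9q
  Rosa's expected payoff from Down: q·(-10) + (1−q)·5 = -15q + 5
  -9q = -15q + 5  ⇒  6q = 5  ⇒  q = 5/6.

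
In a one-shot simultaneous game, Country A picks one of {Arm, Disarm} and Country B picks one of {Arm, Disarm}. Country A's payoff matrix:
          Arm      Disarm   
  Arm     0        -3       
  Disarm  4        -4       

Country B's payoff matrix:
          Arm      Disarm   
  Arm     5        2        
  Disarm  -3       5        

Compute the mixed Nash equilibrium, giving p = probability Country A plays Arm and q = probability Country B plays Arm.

Set Country B's expected payoff from Arm equal to that from Disarm:
  Country B's payoff from Arm: p·5 + (1−p)·(-3) = 8p - 3
  Country B's payoff from Disarm: p·2 + (1−p)·5 = -3p + 5
  8p - 3 = -3p + 5  ⇒  11p = 8  ⇒  p = 8/11.
Set Country A's expected payoff from Arm equal to that from Disarm:
  Country A's expected payoff from Arm: q·0 + (1−q)·(-3) = 3q - 3
  Country A's expected payoff from Disarm: q·4 + (1−q)·(-4) = 8q - 4
  3q - 3 = 8q - 4  ⇒  -5q = -1  ⇒  q = 1/5.

p = 8/11, q = 1/5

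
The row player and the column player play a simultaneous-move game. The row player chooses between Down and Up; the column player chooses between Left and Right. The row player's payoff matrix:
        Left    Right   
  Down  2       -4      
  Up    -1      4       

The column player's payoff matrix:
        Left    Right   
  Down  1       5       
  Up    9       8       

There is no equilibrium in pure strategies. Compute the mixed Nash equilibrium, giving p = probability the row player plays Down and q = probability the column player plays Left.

The column player's indifference between Left and Right determines the row player's mixing probability p:
  the column player's expected payoff from Left: p·1 + (1−p)·9 = -8p + 9
  the column player's expected payoff from Right: p·5 + (1−p)·8 = -3p + 8
  -8p + 9 = -3p + 8  ⇒  -5p = -1  ⇒  p = 1/5.
The column player's mix must leave the row player indifferent between Down and Up.
  the row player's payoff to Down: q·2 + (1−q)·(-4) = 6q - 4
  the row player's payoff to Up: q·(-1) + (1−q)·4 = -5q + 4
  6q - 4 = -5q + 4  ⇒  11q = 8  ⇒  q = 8/11.

p = 1/5, q = 8/11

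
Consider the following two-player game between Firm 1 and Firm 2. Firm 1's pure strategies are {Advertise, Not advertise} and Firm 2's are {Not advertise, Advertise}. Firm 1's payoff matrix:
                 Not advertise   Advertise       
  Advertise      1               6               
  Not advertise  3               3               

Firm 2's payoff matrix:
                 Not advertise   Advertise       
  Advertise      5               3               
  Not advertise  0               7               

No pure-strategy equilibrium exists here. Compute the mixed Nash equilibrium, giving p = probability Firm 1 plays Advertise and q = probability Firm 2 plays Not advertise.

Firm 2's indifference between Not advertise and Advertise determines Firm 1's mixing probability p:
  Firm 2's payoff to Not advertise: p·5 + (1−p)·0 = 5p
  Firm 2's payoff to Advertise: p·3 + (1−p)·7 = -4p + 7
  5p = -4p + 7  ⇒  9p = 7  ⇒  p = 7/9.
Set Firm 1's expected payoff from Advertise equal to that from Not advertise:
  Firm 1's payoff to Advertise: q·1 + (1−q)·6 = -5q + 6
  Firm 1's payoff to Not advertise: q·3 + (1−q)·3 = 3
  -5q + 6 = 3  ⇒  -5q = -3  ⇒  q = 3/5.

p = 7/9, q = 3/5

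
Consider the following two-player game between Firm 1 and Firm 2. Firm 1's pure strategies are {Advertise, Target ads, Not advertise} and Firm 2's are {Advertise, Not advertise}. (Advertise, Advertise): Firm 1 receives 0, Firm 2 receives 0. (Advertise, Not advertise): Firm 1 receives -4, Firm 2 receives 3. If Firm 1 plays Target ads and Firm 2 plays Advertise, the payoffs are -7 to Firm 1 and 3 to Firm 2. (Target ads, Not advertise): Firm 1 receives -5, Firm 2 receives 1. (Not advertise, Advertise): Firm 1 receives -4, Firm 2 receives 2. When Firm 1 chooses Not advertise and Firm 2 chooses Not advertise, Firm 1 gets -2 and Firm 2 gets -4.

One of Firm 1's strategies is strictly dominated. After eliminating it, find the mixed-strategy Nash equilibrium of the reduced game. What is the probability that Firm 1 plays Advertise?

Firm 1's strategy Target ads is strictly dominated by Not advertise: -4 > -7 and -2 > -5. Eliminate Target ads.
Firm 1's mix must leave Firm 2 indifferent between Advertise and Not advertise.
  Firm 2's expected payoff from Advertise: p·0 + (1−p)·2 = -2p + 2
  Firm 2's expected payoff from Not advertise: p·3 + (1−p)·(-4) = 7p - 4
  -2p + 2 = 7p - 4  ⇒  -9p = -6  ⇒  p = 2/3.

p = 2/3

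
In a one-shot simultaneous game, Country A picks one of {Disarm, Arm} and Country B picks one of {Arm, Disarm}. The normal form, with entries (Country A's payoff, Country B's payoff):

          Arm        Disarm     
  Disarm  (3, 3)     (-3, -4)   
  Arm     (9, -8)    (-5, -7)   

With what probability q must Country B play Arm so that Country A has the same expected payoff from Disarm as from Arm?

For Country A to be willing to mix, Country A must be indifferent between Disarm and Arm, which pins down Country B's mix.
  Country A's expected payoff from Disarm: q·3 + (1−q)·(-3) = 6q - 3
  Country A's expected payoff from Arm: q·9 + (1−q)·(-5) = 14q - 5
  6q - 3 = 14q - 5  ⇒  -8q = -2  ⇒  q = 1/4.

q = 1/4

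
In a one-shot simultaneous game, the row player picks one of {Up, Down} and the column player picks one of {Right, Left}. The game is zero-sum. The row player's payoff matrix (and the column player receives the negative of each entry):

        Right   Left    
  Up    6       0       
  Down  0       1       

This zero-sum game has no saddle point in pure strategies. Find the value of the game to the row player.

In a mixed equilibrium the row player is indifferent between Up and Down; this condition fixes q.
  the row player's payoff from Up: q·6 + (1−q)·0 = 6q
  the row player's payoff from Down: q·0 + (1−q)·1 = -q + 1
  6q = -q + 1  ⇒  7q = 1  ⇒  q = 1/7.
The value is the row player's expected payoff against this mix (using Up): (1/7)·6 + (6/7)·0 = 6/7.

v = 6/7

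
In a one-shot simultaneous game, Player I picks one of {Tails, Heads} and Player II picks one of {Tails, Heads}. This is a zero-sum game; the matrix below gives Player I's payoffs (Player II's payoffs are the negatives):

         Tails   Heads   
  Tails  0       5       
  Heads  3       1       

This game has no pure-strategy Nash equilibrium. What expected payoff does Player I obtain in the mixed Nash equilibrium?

15/7

For Player I to be willing to mix, Player I must be indifferent between Tails and Heads, which pins down Player II's mix.
  Player I's payoff to Tails: q·0 + (1−q)·5 = -5q + 5
  Player I's payoff to Heads: q·3 + (1−q)·1 = 2q + 1
  -5q + 5 = 2q + 1  ⇒  -7q = -4  ⇒  q = 4/7.
At equilibrium Player I is indifferent across rows, so Player I's payoff equals the payoff from Tails: (4/7)·0 + (3/7)·5 = 15/7.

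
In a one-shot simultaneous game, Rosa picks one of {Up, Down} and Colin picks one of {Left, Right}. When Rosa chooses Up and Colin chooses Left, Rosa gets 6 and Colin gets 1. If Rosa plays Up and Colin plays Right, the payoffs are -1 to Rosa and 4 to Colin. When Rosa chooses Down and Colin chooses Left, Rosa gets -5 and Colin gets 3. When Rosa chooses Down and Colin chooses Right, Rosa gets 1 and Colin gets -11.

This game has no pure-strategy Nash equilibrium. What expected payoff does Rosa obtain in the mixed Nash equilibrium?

Set Rosa's expected payoff from Up equal to that from Down:
  Rosa's expected payoff from Up: q·6 + (1−q)·(-1) = 7q - 1
  Rosa's expected payoff from Down: q·(-5) + (1−q)·1 = -6q + 1
  7q - 1 = -6q + 1  ⇒  13q = 2  ⇒  q = 2/13.
At equilibrium Rosa is indifferent across rows, so Rosa's payoff equals the payoff from Up: (2/13)·6 + (11/13)·(-1) = 1/13.

1/13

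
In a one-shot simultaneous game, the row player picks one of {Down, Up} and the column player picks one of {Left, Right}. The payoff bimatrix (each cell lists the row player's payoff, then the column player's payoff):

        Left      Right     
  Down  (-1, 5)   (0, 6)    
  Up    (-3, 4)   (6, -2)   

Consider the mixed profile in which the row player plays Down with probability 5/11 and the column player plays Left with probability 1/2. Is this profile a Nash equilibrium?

No

Given the row player's mix p = 5/11, the column player's payoff from Left is 49/11 but from Right is 18/11. The column player strictly prefers Left, so the column player would not mix.
So the proposed profile is not a Nash equilibrium.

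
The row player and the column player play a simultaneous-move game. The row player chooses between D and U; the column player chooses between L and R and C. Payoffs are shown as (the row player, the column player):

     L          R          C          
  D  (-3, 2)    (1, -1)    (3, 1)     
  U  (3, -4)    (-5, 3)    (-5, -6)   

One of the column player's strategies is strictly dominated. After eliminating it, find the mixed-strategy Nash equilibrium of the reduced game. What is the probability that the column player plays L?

The column player's strategy C is strictly dominated by L: 2 > 1 and -4 > -6. Eliminate C.
For the row player to be willing to mix, the row player must be indifferent between D and U, which pins down the column player's mix.
  the row player's payoff from D: q·(-3) + (1−q)·1 = -4q + 1
  the row player's payoff from U: q·3 + (1−q)·(-5) = 8q - 5
  -4q + 1 = 8q - 5  ⇒  -12q = -6  ⇒  q = 1/2.

q = 1/2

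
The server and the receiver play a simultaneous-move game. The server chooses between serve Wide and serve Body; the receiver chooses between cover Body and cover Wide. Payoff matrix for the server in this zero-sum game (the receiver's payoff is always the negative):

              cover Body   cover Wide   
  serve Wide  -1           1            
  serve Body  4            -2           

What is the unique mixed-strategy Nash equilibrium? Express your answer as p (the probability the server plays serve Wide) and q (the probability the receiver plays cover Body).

p = 3/4, q = 3/8

Set the receiver's expected payoff from cover Body equal to that from cover Wide:
  the receiver's expected payoff from cover Body: p·1 + (1−p)·(-4) = 5p - 4
  the receiver's expected payoff from cover Wide: p·(-1) + (1−p)·2 = -3p + 2
  5p - 4 = -3p + 2  ⇒  8p = 6  ⇒  p = 3/4.
The server's indifference between serve Wide and serve Body determines the receiver's mixing probability q:
  the server's payoff from serve Wide: q·(-1) + (1−q)·1 = -2q + 1
  the server's payoff from serve Body: q·4 + (1−q)·(-2) = 6q - 2
  -2q + 1 = 6q - 2  ⇒  -8q = -3  ⇒  q = 3/8.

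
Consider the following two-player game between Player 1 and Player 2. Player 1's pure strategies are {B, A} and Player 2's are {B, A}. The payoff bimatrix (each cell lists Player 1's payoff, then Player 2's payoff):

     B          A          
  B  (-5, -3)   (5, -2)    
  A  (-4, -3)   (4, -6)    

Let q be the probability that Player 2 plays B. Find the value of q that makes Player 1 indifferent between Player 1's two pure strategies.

q = 1/2

Set Player 1's expected payoff from B equal to that from A:
  Player 1's payoff from B: q·(-5) + (1−q)·5 = -10q + 5
  Player 1's payoff from A: q·(-4) + (1−q)·4 = -8q + 4
  -10q + 5 = -8q + 4  ⇒  -2q = -1  ⇒  q = 1/2.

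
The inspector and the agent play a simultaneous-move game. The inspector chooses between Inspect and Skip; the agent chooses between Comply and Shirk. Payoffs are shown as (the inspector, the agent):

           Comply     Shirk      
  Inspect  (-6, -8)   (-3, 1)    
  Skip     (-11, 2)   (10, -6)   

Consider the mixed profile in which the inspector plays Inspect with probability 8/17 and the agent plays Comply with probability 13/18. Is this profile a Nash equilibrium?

Yes

Check the agent's indifference given the inspector's mix p = 8/17:
  payoff from Comply = -46/17; payoff from Shirk = -46/17 — equal.
Check the inspector's indifference given the agent's mix q = 13/18:
  payoff from Inspect = -31/6; payoff from Skip = -31/6 — equal.
Both players are indifferent, so neither can profitably deviate.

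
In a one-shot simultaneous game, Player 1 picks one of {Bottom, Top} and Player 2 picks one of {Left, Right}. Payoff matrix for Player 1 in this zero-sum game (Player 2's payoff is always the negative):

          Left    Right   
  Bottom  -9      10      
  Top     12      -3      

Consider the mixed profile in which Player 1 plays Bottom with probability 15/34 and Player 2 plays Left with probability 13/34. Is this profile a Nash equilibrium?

Yes

Check Player 2's indifference given Player 1's mix p = 15/34:
  payoff from Left = -93/34; payoff from Right = -93/34 — equal.
Check Player 1's indifference given Player 2's mix q = 13/34:
  payoff from Bottom = 93/34; payoff from Top = 93/34 — equal.
Both players are indifferent, so neither can profitably deviate.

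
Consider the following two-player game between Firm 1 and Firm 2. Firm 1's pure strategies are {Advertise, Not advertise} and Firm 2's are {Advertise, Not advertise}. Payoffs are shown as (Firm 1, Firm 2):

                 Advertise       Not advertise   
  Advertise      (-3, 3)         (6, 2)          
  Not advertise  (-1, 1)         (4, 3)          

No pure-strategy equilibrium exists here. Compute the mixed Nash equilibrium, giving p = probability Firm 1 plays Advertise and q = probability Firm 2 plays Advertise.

p = 2/3, q = 1/2

Set Firm 2's expected payoff from Advertise equal to that from Not advertise:
  Firm 2's expected payoff from Advertise: p·3 + (1−p)·1 = 2p + 1
  Firm 2's expected payoff from Not advertise: p·2 + (1−p)·3 = -p + 3
  2p + 1 = -p + 3  ⇒  3p = 2  ⇒  p = 2/3.
For Firm 1 to be willing to mix, Firm 1 must be indifferent between Advertise and Not advertise, which pins down Firm 2's mix.
  Firm 1's payoff from Advertise: q·(-3) + (1−q)·6 = -9q + 6
  Firm 1's payoff from Not advertise: q·(-1) + (1−q)·4 = -5q + 4
  -9q + 6 = -5q + 4  ⇒  -4q = -2  ⇒  q = 1/2.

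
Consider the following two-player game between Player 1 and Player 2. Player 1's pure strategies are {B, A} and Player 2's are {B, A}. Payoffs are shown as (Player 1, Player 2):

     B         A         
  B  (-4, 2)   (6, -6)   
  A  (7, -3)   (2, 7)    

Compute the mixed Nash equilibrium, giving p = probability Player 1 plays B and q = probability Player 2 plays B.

p = 5/9, q = 4/15

Player 2's indifference between B and A determines Player 1's mixing probability p:
  Player 2's payoff to B: p·2 + (1−p)·(-3) = 5p - 3
  Player 2's payoff to A: p·(-6) + (1−p)·7 = -13p + 7
  5p - 3 = -13p + 7  ⇒  18p = 10  ⇒  p = 5/9.
Player 1's indifference between B and A determines Player 2's mixing probability q:
  Player 1's payoff to B: q·(-4) + (1−q)·6 = -10q + 6
  Player 1's payoff to A: q·7 + (1−q)·2 = 5q + 2
  -10q + 6 = 5q + 2  ⇒  -15q = -4  ⇒  q = 4/15.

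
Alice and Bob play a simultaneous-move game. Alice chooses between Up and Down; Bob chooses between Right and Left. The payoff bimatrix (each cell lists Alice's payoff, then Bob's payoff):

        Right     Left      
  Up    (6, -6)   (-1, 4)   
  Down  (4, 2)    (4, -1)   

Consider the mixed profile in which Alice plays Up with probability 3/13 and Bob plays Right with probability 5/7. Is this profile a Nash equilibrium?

Check Bob's indifference given Alice's mix p = 3/13:
  payoff from Right = 2/13; payoff from Left = 2/13 — equal.
Check Alice's indifference given Bob's mix q = 5/7:
  payoff from Up = 4; payoff from Down = 4 — equal.
Both players are indifferent, so neither can profitably deviate.

Yes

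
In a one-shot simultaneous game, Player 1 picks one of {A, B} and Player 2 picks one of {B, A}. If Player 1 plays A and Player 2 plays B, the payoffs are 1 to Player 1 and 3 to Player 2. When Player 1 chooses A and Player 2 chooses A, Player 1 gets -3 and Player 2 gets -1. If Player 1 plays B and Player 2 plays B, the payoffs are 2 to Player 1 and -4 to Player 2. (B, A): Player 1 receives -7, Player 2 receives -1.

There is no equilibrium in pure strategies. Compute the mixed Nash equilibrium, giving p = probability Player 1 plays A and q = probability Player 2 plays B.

p = 3/7, q = 4/5

Set Player 2's expected payoff from B equal to that from A:
  Player 2's payoff from B: p·3 + (1−p)·(-4) = 7p - 4
  Player 2's payoff from A: p·(-1) + (1−p)·(-1) = -1
  7p - 4 = -1  ⇒  7p = 3  ⇒  p = 3/7.
Player 1's indifference between A and B determines Player 2's mixing probability q:
  Player 1's expected payoff from A: q·1 + (1−q)·(-3) = 4q - 3
  Player 1's expected payoff from B: q·2 + (1−q)·(-7) = 9q - 7
  4q - 3 = 9q - 7  ⇒  -5q = -4  ⇒  q = 4/5.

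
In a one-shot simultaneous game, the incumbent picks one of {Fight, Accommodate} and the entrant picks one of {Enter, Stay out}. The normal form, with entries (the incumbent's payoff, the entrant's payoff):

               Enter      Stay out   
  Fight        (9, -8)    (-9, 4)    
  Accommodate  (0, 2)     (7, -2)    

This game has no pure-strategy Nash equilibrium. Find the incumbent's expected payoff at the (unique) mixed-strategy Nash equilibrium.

63/25

Set the incumbent's expected payoff from Fight equal to that from Accommodate:
  the incumbent's payoff to Fight: q·9 + (1−q)·(-9) = 18q - 9
  the incumbent's payoff to Accommodate: q·0 + (1−q)·7 = -7q + 7
  18q - 9 = -7q + 7  ⇒  25q = 16  ⇒  q = 16/25.
At equilibrium the incumbent is indifferent across rows, so the incumbent's payoff equals the payoff from Fight: (16/25)·9 + (9/25)·(-9) = 63/25.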